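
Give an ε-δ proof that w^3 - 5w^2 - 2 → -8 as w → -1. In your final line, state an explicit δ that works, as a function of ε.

δ = min(1, ε/22)

Suppose ε > 0. We want δ > 0 such that 0 < |w + 1| < δ implies |(w^3 - 5w^2 - 2) + 8| < ε.
(w^3 - 5w^2 - 2) + 8 = w^3 - 5w^2 + 6 = (w + 1)(w^2 - 6w + 6).
So |(w^3 - 5w^2 - 2) + 8| = |w + 1|·|w^2 - 6w + 6|.
Assume first that |w + 1| < 1, so |w| < 2. Then |w^2 - 6w + 6| ≤ 2^2 + 6·2 + 6 = 22.
Hence |(w^3 - 5w^2 - 2) + 8| ≤ 22|w + 1| < ε provided |w + 1| < ε/22.
Choosing δ = min(1, ε/22) ensures both conditions, hence |(w^3 - 5w^2 - 2) + 8| < ε.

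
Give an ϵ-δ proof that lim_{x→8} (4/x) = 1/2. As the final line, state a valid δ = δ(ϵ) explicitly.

δ = min(4, 8ϵ)

Let ϵ > 0. We seek δ > 0 such that 0 < |x − 8| < δ implies |4/x − (1/2)| < ϵ.
|4/x − (1/2)| = 4·|8 − x|/(8·|x|) = 4|x − 8|/(8|x|).
Require δ ≤ 4 so that |x| > 8 − 4 = 4, hence 8|x| > 32.
Then |4/x − (1/2)| < 4|x − 8|/32, which is < ϵ when |x − 8| < 8ϵ.
Take δ = min(4, 8ϵ). Then 0 < |x − 8| < δ gives both |x − 8| < 4 and |x − 8| < 8ϵ, so |4/x − (1/2)| < ϵ.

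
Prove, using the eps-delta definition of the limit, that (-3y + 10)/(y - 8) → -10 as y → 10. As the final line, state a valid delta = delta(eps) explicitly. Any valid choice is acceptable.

delta = min(1, (1/7)eps)

Let eps > 0 be given. We want delta > 0 with 0 < |y − 10| < delta ⇒ |(-3y + 10)/(y - 8) + 10| < eps.
Combining over a common denominator, (-3y + 10)/(y - 8) + 10 = [(-3y + 10)·2 − (-20)·(y - 8)] / [2·(y - 8)] = 14(y − 10) / (2(y - 8)).
So |(-3y + 10)/(y - 8) + 10| = 14|y − 10| / (2·|y − 8|).
Restrict delta ≤ 1. Then |y − 10| < 1 gives |y − 8| = |(y − 10) + 2| ≥ 2 − 1 = 1.
Hence |(-3y + 10)/(y - 8) + 10| < 14|y − 10|/(2·1) = 7|y − 10|, which is < eps once |y − 10| < (1/7)eps.
Take delta = min(1, (1/7)eps). Then 0 < |y − 10| < delta forces both bounds, so |(-3y + 10)/(y - 8) + 10| < eps.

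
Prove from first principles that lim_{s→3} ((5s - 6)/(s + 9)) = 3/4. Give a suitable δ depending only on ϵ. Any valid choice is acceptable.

δ = min(6, (24/17)ϵ)

Fix ϵ > 0. We want δ > 0 with 0 < |s − 3| < δ ⇒ |(5s - 6)/(s + 9) − (3/4)| < ϵ.
Combining over a common denominator, (5s - 6)/(s + 9) − (3/4) = [(5s - 6)·12 − 9·(s + 9)] / [12·(s + 9)] = 51(s − 3) / (12(s + 9)).
So |(5s - 6)/(s + 9) − (3/4)| = 51|s − 3| / (12·|s + 9|).
Require δ ≤ 6, so |s + 9| ≥ |12| − |s − 3| > 12 − 6 = 6.
Hence |(5s - 6)/(s + 9) − (3/4)| < 51|s − 3|/(12·6) = (17/24)|s − 3|, which is < ϵ once |s − 3| < (24/17)ϵ.
Take δ = min(6, (24/17)ϵ). Then 0 < |s − 3| < δ forces both bounds, so |(5s - 6)/(s + 9) − (3/4)| < ϵ.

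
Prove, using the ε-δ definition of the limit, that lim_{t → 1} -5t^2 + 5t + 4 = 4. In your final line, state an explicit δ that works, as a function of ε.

Suppose ε > 0. We want δ > 0 such that 0 < |t − 1| < δ implies |(-5t^2 + 5t + 4) − 4| < ε.
(-5t^2 + 5t + 4) − 4 = -5t^2 + 5t = (t − 1)(-5t).
So |(-5t^2 + 5t + 4) − 4| = |t − 1|·|-5t|.
Require δ ≤ 2. Then |t − 1| < 2 gives |t| < 3, and by the triangle inequality |-5t| ≤ 5·3 = 15.
Hence |(-5t^2 + 5t + 4) − 4| ≤ 15|t − 1| < ε provided |t − 1| < ε/15.
Take δ = min(2, ε/15). Then 0 < |t − 1| < δ gives both |t − 1| < 2 and |t − 1| < ε/15, so |(-5t^2 + 5t + 4) − 4| < ε.

δ = min(2, ε/15)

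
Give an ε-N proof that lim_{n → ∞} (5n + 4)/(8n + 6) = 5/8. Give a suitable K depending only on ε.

Let ε > 0. For n ≥ 1, |(5n + 4)/(8n + 6) − (5/8)| = |2|/(8(8n + 6)) = 2/(8(8n + 6)).
Since 8n + 6 ≥ 8n for n ≥ 1, this is ≤ 2/(8·8n) = (1/32)/n.
So |(5n + 4)/(8n + 6) − (5/8)| < ε whenever n > (1/32)/ε.
Take K = (1/32)/ε. If n > K then |(5n + 4)/(8n + 6) − (5/8)| ≤ (1/32)/n < ε.

K = (1/32)/ε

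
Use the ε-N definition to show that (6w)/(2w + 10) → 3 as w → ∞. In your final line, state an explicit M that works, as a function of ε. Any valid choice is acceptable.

Let ε > 0 be given. We seek M > 0 such that w > M implies |(6w)/(2w + 10) − 3| < ε.
(6w)/(2w + 10) − 3 = (2(6w) − 6(2w + 10)) / (2(2w + 10)) = -60/(2(2w + 10)).
For w > 0 we have 2w + 10 > 2w, so |(6w)/(2w + 10) − 3| = 60/(2(2w + 10)) < 60/(2·2w) = 15/w.
Thus |(6w)/(2w + 10) − 3| < ε whenever w > 15/ε.
Take M = 15/ε. If w > M then |(6w)/(2w + 10) − 3| < 15/w < ε.

M = 15/ε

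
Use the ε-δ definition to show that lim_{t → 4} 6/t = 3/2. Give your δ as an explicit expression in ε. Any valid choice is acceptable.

Fix ε > 0. We seek δ > 0 such that 0 < |t − 4| < δ implies |6/t − (3/2)| < ε.
|6/t − (3/2)| = 6·|4 − t|/(4·|t|) = 6|t − 4|/(4|t|).
Restrict δ ≤ 2. Then |t − 4| < 2 gives |t| > 2, so 4|t| > 8.
Then |6/t − (3/2)| < 6|t − 4|/8, which is < ε when |t − 4| < (4/3)ε.
Take δ = min(2, (4/3)ε). Then 0 < |t − 4| < δ gives both |t − 4| < 2 and |t − 4| < (4/3)ε, so |6/t − (3/2)| < ε.

δ = min(2, (4/3)ε)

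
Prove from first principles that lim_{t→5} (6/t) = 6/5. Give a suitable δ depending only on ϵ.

Suppose ϵ > 0. We seek δ > 0 such that 0 < |t − 5| < δ implies |6/t − (6/5)| < ϵ.
|6/t − (6/5)| = 6·|5 − t|/(5·|t|) = 6|t − 5|/(5|t|).
Require δ ≤ 5/2 so that |t| > 5 − 5/2 = 5/2, hence 5|t| > 25/2.
Then |6/t − (6/5)| < 6|t − 5|/(25/2), which is < ϵ when |t − 5| < (25/12)ϵ.
Take δ = min(5/2, (25/12)ϵ). Then 0 < |t − 5| < δ gives both |t − 5| < 5/2 and |t − 5| < (25/12)ϵ, so |6/t − (6/5)| < ϵ.

δ = min(5/2, (25/12)ϵ)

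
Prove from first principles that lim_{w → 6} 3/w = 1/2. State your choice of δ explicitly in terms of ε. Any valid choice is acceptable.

δ = min(3, 6ε)

Fix ε > 0. We seek δ > 0 such that 0 < |w − 6| < δ implies |3/w − (1/2)| < ε.
|3/w − (1/2)| = 3·|6 − w|/(6·|w|) = 3|w − 6|/(6|w|).
Restrict δ ≤ 3. Then |w − 6| < 3 gives |w| > 3, so 6|w| > 18.
Then |3/w − (1/2)| < 3|w − 6|/18, which is < ε when |w − 6| < 6ε.
Take δ = min(3, 6ε). Then 0 < |w − 6| < δ gives both |w − 6| < 3 and |w − 6| < 6ε, so |3/w − (1/2)| < ε.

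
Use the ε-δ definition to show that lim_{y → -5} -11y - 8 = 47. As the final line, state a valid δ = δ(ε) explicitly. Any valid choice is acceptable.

Suppose ε > 0. We need δ > 0 so that 0 < |y + 5| < δ implies |(-11y - 8) − 47| < ε.
Since (-11y - 8) − 47 = -11(y + 5), we have |(-11y - 8) − 47| = 11|y + 5|.
So 11|y + 5| < ε exactly when |y + 5| < ε/11.
Choosing δ = ε/11 gives |(-11y - 8) − 47| = 11|y + 5| < ε whenever |y + 5| < δ.

δ = ε/11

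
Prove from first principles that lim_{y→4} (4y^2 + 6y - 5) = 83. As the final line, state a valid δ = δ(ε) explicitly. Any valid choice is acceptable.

Fix ε > 0. We want δ > 0 such that 0 < |y − 4| < δ implies |(4y^2 + 6y - 5) − 83| < ε.
(4y^2 + 6y - 5) − 83 = 4y^2 + 6y - 88 = (y − 4)(4y + 22).
So |(4y^2 + 6y - 5) − 83| = |y − 4|·|4y + 22|.
Assume first that |y − 4| < 1, so |y| < 5. Then |4y + 22| ≤ 4·5 + 22 = 42.
Hence |(4y^2 + 6y - 5) − 83| ≤ 42|y − 4| < ε provided |y − 4| < ε/42.
Choosing δ = min(1, ε/42) ensures both conditions, hence |(4y^2 + 6y - 5) − 83| < ε.

δ = min(1, ε/42)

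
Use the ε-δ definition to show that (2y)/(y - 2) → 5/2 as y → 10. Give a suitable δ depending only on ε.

Let ε > 0. We want δ > 0 with 0 < |y − 10| < δ ⇒ |(2y)/(y - 2) − (5/2)| < ε.
Combining over a common denominator, (2y)/(y - 2) − (5/2) = [(2y)·8 − 20·(y - 2)] / [8·(y - 2)] = -4(y − 10) / (8(y - 2)).
So |(2y)/(y - 2) − (5/2)| = 4|y − 10| / (8·|y − 2|).
Require δ ≤ 4, so |y − 2| ≥ |8| − |y − 10| > 8 − 4 = 4.
Hence |(2y)/(y - 2) − (5/2)| < 4|y − 10|/(8·4) = (1/8)|y − 10|, which is < ε once |y − 10| < 8ε.
Take δ = min(4, 8ε). Then 0 < |y − 10| < δ forces both bounds, so |(2y)/(y - 2) − (5/2)| < ε.

δ = min(4, 8ε)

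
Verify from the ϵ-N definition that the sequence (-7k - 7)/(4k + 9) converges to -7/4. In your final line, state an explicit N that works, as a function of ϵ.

N = (35/16)/ϵ

Fix ϵ > 0. For k ≥ 1, |(-7k - 7)/(4k + 9) + 7/4| = |35|/(4(4k + 9)) = 35/(4(4k + 9)).
Since 4k + 9 ≥ 4k for k ≥ 1, this is ≤ 35/(4·4k) = (35/16)/k.
So |(-7k - 7)/(4k + 9) + 7/4| < ϵ whenever k > (35/16)/ϵ.
Take N = (35/16)/ϵ. If k > N then |(-7k - 7)/(4k + 9) + 7/4| ≤ (35/16)/k < ϵ.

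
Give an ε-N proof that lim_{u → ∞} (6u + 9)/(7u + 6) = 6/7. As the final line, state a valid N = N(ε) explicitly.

Suppose ε > 0. We seek N > 0 such that u > N implies |(6u + 9)/(7u + 6) − (6/7)| < ε.
(6u + 9)/(7u + 6) − (6/7) = (7(6u + 9) − 6(7u + 6)) / (7(7u + 6)) = 27/(7(7u + 6)).
For u > 0 we have 7u + 6 > 7u, so |(6u + 9)/(7u + 6) − (6/7)| = 27/(7(7u + 6)) < 27/(7·7u) = (27/49)/u.
Thus |(6u + 9)/(7u + 6) − (6/7)| < ε whenever u > (27/49)/ε.
Take N = (27/49)/ε. If u > N then |(6u + 9)/(7u + 6) − (6/7)| < (27/49)/u < ε.

N = (27/49)/ε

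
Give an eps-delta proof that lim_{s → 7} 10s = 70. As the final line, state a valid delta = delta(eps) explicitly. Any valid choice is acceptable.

Suppose eps > 0. We need delta > 0 so that 0 < |s − 7| < delta implies |(10s) − 70| < eps.
Since (10s) − 70 = 10(s − 7), we have |(10s) − 70| = 10|s − 7|.
Thus it suffices that |s − 7| < eps/10.
Take delta = eps/10. If 0 < |s − 7| < delta then |(10s) − 70| = 10|s − 7| < 10·(eps/10) = eps.

delta = eps/10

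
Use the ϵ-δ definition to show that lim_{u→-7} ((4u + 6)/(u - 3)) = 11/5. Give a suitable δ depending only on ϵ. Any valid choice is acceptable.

δ = min(5, (25/9)ϵ)

Let ϵ > 0. We want δ > 0 with 0 < |u + 7| < δ ⇒ |(4u + 6)/(u - 3) − (11/5)| < ϵ.
Combining over a common denominator, (4u + 6)/(u - 3) − (11/5) = [(4u + 6)·(-10) − (-22)·(u - 3)] / [(-10)·(u - 3)] = -18(u + 7) / ((-10)(u - 3)).
So |(4u + 6)/(u - 3) − (11/5)| = 18|u + 7| / (10·|u − 3|).
Restrict δ ≤ 5. Then |u + 7| < 5 gives |u − 3| = |(u + 7) + (-10)| ≥ 10 − 5 = 5.
Hence |(4u + 6)/(u - 3) − (11/5)| < 18|u + 7|/(10·5) = (9/25)|u + 7|, which is < ϵ once |u + 7| < (25/9)ϵ.
Take δ = min(5, (25/9)ϵ). Then 0 < |u + 7| < δ forces both bounds, so |(4u + 6)/(u - 3) − (11/5)| < ϵ.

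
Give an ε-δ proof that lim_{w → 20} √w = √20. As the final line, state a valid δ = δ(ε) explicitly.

Suppose ε > 0. We want δ > 0 such that 0 < |w − 20| < δ implies |√w − √20| < ε.
Rationalise: √w − √20 = (w − 20)/(√w + √20), so |√w − √20| = |w − 20|/(√w + √20).
Restrict δ ≤ 20 so that |w − 20| < 20 forces w > 0, and then √w + √20 > √20.
Hence |√w − √20| < |w − 20|/√20, which is < ε once |w − 20| < √20·ε.
Take δ = min(20, √20·ε). If 0 < |w − 20| < δ then w > 0 and |√w − √20| < |w − 20|/√20 < ε.

δ = min(20, √20·ε)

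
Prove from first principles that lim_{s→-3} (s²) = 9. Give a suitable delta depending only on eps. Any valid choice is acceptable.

Let eps > 0 be given. We seek delta > 0 with 0 < |s + 3| < delta ⇒ |s² − 9| < eps.
Factor: s² − 9 = (s + 3)(s - 3), so |s² − 9| = |s + 3|·|s - 3|.
Restrict delta ≤ 2. Then |s + 3| < 2 gives |s| < 5, so by the triangle inequality |s - 3| ≤ 5 + 3 = 8.
Hence |s² − 9| ≤ 8|s + 3|, which is < eps once |s + 3| < eps/8.
Take delta = min(2, eps/8). If 0 < |s + 3| < delta then both bounds hold and |s² − 9| ≤ 8|s + 3| < 8·(eps/8) = eps.

delta = min(2, eps/8)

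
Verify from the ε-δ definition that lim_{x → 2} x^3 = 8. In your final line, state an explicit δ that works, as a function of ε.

δ = min(2, ε/28)

Fix ε > 0. We seek δ > 0 with 0 < |x − 2| < δ ⇒ |x^3 − 8| < ε.
Factor: x^3 − 8 = (x − 2)(x^2 + 2x + 4), so |x^3 − 8| = |x − 2|·|x^2 + 2x + 4|.
Restrict δ ≤ 2. Then |x − 2| < 2 gives |x| < 4, so by the triangle inequality |x^2 + 2x + 4| ≤ 4^2 + 2·4 + 4 = 28.
Hence |x^3 − 8| ≤ 28|x − 2|, which is < ε once |x − 2| < ε/28.
Take δ = min(2, ε/28). If 0 < |x − 2| < δ then both bounds hold and |x^3 − 8| ≤ 28|x − 2| < 28·(ε/28) = ε.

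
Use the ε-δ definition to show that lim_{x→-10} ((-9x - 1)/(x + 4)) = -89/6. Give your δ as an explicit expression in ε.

Let ε > 0. We want δ > 0 with 0 < |x + 10| < δ ⇒ |(-9x - 1)/(x + 4) + 89/6| < ε.
Combining over a common denominator, (-9x - 1)/(x + 4) + 89/6 = [(-9x - 1)·(-6) − 89·(x + 4)] / [(-6)·(x + 4)] = -35(x + 10) / ((-6)(x + 4)).
So |(-9x - 1)/(x + 4) + 89/6| = 35|x + 10| / (6·|x + 4|).
Require δ ≤ 3, so |x + 4| ≥ |-6| − |x + 10| > 6 − 3 = 3.
Hence |(-9x - 1)/(x + 4) + 89/6| < 35|x + 10|/(6·3) = (35/18)|x + 10|, which is < ε once |x + 10| < (18/35)ε.
Take δ = min(3, (18/35)ε). Then 0 < |x + 10| < δ forces both bounds, so |(-9x - 1)/(x + 4) + 89/6| < ε.

δ = min(3, (18/35)ε)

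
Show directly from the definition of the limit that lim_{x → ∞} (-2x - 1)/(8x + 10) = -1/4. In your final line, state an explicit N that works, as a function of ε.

Let ε > 0. We seek N > 0 such that x > N implies |(-2x - 1)/(8x + 10) + 1/4| < ε.
(-2x - 1)/(8x + 10) + 1/4 = (8(-2x - 1) − (-2)(8x + 10)) / (8(8x + 10)) = 12/(8(8x + 10)).
For x > 0 we have 8x + 10 > 8x, so |(-2x - 1)/(8x + 10) + 1/4| = 12/(8(8x + 10)) < 12/(8·8x) = (3/16)/x.
Thus |(-2x - 1)/(8x + 10) + 1/4| < ε whenever x > (3/16)/ε.
Take N = (3/16)/ε. If x > N then |(-2x - 1)/(8x + 10) + 1/4| < (3/16)/x < ε.

N = (3/16)/ε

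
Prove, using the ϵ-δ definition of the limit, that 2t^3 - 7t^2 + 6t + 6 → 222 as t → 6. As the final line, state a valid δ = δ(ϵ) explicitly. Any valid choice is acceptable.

δ = min(1, ϵ/169)

Let ϵ > 0. We want δ > 0 such that 0 < |t − 6| < δ implies |(2t^3 - 7t^2 + 6t + 6) − 222| < ϵ.
(2t^3 - 7t^2 + 6t + 6) − 222 = 2t^3 - 7t^2 + 6t - 216 = (t − 6)(2t^2 + 5t + 36).
So |(2t^3 - 7t^2 + 6t + 6) − 222| = |t − 6|·|2t^2 + 5t + 36|.
Require δ ≤ 1. Then |t − 6| < 1 gives |t| < 7, and by the triangle inequality |2t^2 + 5t + 36| ≤ 2·7^2 + 5·7 + 36 = 169.
Hence |(2t^3 - 7t^2 + 6t + 6) − 222| ≤ 169|t − 6| < ϵ provided |t − 6| < ϵ/169.
Choosing δ = min(1, ϵ/169) ensures both conditions, hence |(2t^3 - 7t^2 + 6t + 6) − 222| < ϵ.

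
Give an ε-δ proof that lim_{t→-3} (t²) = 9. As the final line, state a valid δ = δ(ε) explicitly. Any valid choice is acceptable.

δ = min(1, ε/7)

Suppose ε > 0. We seek δ > 0 with 0 < |t + 3| < δ ⇒ |t² − 9| < ε.
Factor: t² − 9 = (t + 3)(t - 3), so |t² − 9| = |t + 3|·|t - 3|.
Impose δ ≤ 1 so that |t| < 4; then |t - 3| ≤ 7.
Hence |t² − 9| ≤ 7|t + 3|, which is < ε once |t + 3| < ε/7.
Take δ = min(1, ε/7). If 0 < |t + 3| < δ then both bounds hold and |t² − 9| ≤ 7|t + 3| < 7·(ε/7) = ε.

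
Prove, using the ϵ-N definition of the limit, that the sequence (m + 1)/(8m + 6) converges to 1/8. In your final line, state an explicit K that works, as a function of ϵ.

Let ϵ > 0 be given. For m ≥ 1, |(m + 1)/(8m + 6) − (1/8)| = |2|/(8(8m + 6)) = 2/(8(8m + 6)).
Since 8m + 6 ≥ 8m for m ≥ 1, this is ≤ 2/(8·8m) = (1/32)/m.
So |(m + 1)/(8m + 6) − (1/8)| < ϵ whenever m > (1/32)/ϵ.
Take K = (1/32)/ϵ. If m > K then |(m + 1)/(8m + 6) − (1/8)| ≤ (1/32)/m < ϵ.

K = (1/32)/ϵ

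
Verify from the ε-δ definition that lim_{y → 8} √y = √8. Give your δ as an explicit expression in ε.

Let ε > 0 be given. We want δ > 0 such that 0 < |y − 8| < δ implies |√y − √8| < ε.
Multiplying by the conjugate, |√y − √8| = |y − 8|/(√y + √8).
Restrict δ ≤ 8 so that |y − 8| < 8 forces y > 0, and then √y + √8 > √8.
Hence |√y − √8| < |y − 8|/√8, which is < ε once |y − 8| < √8·ε.
Take δ = min(8, √8·ε). If 0 < |y − 8| < δ then y > 0 and |√y − √8| < |y − 8|/√8 < ε.

δ = min(8, √8·ε)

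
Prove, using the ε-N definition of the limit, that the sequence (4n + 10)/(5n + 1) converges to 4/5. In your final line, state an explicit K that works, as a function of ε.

K = (46/25)/ε

Let ε > 0 be given. For n ≥ 1, |(4n + 10)/(5n + 1) − (4/5)| = |46|/(5(5n + 1)) = 46/(5(5n + 1)).
Since 5n + 1 ≥ 5n for n ≥ 1, this is ≤ 46/(5·5n) = (46/25)/n.
So |(4n + 10)/(5n + 1) − (4/5)| < ε whenever n > (46/25)/ε.
Take K = (46/25)/ε. If n > K then |(4n + 10)/(5n + 1) − (4/5)| ≤ (46/25)/n < ε.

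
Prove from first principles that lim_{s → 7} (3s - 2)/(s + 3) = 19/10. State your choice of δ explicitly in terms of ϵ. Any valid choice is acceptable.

Let ϵ > 0 be given. We want δ > 0 with 0 < |s − 7| < δ ⇒ |(3s - 2)/(s + 3) − (19/10)| < ϵ.
Combining over a common denominator, (3s - 2)/(s + 3) − (19/10) = [(3s - 2)·10 − 19·(s + 3)] / [10·(s + 3)] = 11(s − 7) / (10(s + 3)).
So |(3s - 2)/(s + 3) − (19/10)| = 11|s − 7| / (10·|s + 3|).
Restrict δ ≤ 5. Then |s − 7| < 5 gives |s + 3| = |(s − 7) + 10| ≥ 10 − 5 = 5.
Hence |(3s - 2)/(s + 3) − (19/10)| < 11|s − 7|/(10·5) = (11/50)|s − 7|, which is < ϵ once |s − 7| < (50/11)ϵ.
Take δ = min(5, (50/11)ϵ). Then 0 < |s − 7| < δ forces both bounds, so |(3s - 2)/(s + 3) − (19/10)| < ϵ.

δ = min(5, (50/11)ϵ)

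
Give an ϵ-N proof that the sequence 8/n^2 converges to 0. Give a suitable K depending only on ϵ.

Suppose ϵ > 0. For n ≥ 1, |8/n^2 − 0| = 8/n^2.
8/n^2 < ϵ ⇔ n^2 > 8/ϵ ⇔ n > (8/ϵ)^{1/2}.
Take K = (8/ϵ)^{1/2}. Then n > K implies 8/n^2 < ϵ.

K = (8/ϵ)^{1/2}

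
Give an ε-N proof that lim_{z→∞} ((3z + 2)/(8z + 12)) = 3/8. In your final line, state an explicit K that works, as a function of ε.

Fix ε > 0. We seek K > 0 such that z > K implies |(3z + 2)/(8z + 12) − (3/8)| < ε.
(3z + 2)/(8z + 12) − (3/8) = (8(3z + 2) − 3(8z + 12)) / (8(8z + 12)) = -20/(8(8z + 12)).
For z > 0 we have 8z + 12 > 8z, so |(3z + 2)/(8z + 12) − (3/8)| = 20/(8(8z + 12)) < 20/(8·8z) = (5/16)/z.
Thus |(3z + 2)/(8z + 12) − (3/8)| < ε whenever z > (5/16)/ε.
Take K = (5/16)/ε. If z > K then |(3z + 2)/(8z + 12) − (3/8)| < (5/16)/z < ε.

K = (5/16)/ε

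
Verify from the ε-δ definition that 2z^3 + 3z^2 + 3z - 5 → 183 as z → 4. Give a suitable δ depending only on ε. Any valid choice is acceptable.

δ = min(1, ε/152)

Let ε > 0 be given. We want δ > 0 such that 0 < |z − 4| < δ implies |(2z^3 + 3z^2 + 3z - 5) − 183| < ε.
(2z^3 + 3z^2 + 3z - 5) − 183 = 2z^3 + 3z^2 + 3z - 188 = (z − 4)(2z^2 + 11z + 47).
So |(2z^3 + 3z^2 + 3z - 5) − 183| = |z − 4|·|2z^2 + 11z + 47|.
Require δ ≤ 1. Then |z − 4| < 1 gives |z| < 5, and by the triangle inequality |2z^2 + 11z + 47| ≤ 2·5^2 + 11·5 + 47 = 152.
Hence |(2z^3 + 3z^2 + 3z - 5) − 183| ≤ 152|z − 4| < ε provided |z − 4| < ε/152.
Take δ = min(1, ε/152). Then 0 < |z − 4| < δ gives both |z − 4| < 1 and |z − 4| < ε/152, so |(2z^3 + 3z^2 + 3z - 5) − 183| < ε.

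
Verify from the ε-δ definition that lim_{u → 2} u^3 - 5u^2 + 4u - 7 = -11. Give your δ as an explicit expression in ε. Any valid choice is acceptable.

Let ε > 0. We want δ > 0 such that 0 < |u − 2| < δ implies |(u^3 - 5u^2 + 4u - 7) + 11| < ε.
(u^3 - 5u^2 + 4u - 7) + 11 = u^3 - 5u^2 + 4u + 4 = (u − 2)(u^2 - 3u - 2).
So |(u^3 - 5u^2 + 4u - 7) + 11| = |u − 2|·|u^2 - 3u - 2|.
Assume first that |u − 2| < 2, so |u| < 4. Then |u^2 - 3u - 2| ≤ 4^2 + 3·4 + 2 = 30.
Hence |(u^3 - 5u^2 + 4u - 7) + 11| ≤ 30|u − 2| < ε provided |u − 2| < ε/30.
Choosing δ = min(2, ε/30) ensures both conditions, hence |(u^3 - 5u^2 + 4u - 7) + 11| < ε.

δ = min(2, ε/30)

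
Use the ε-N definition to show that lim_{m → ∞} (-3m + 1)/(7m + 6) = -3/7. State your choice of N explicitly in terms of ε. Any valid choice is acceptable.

N = (25/49)/ε

Let ε > 0. For m ≥ 1, |(-3m + 1)/(7m + 6) + 3/7| = |25|/(7(7m + 6)) = 25/(7(7m + 6)).
Since 7m + 6 ≥ 7m for m ≥ 1, this is ≤ 25/(7·7m) = (25/49)/m.
So |(-3m + 1)/(7m + 6) + 3/7| < ε whenever m > (25/49)/ε.
Take N = (25/49)/ε. If m > N then |(-3m + 1)/(7m + 6) + 3/7| ≤ (25/49)/m < ε.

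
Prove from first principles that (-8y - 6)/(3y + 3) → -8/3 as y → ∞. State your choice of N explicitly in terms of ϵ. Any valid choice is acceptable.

N = (2/3)/ϵ

Suppose ϵ > 0. We seek N > 0 such that y > N implies |(-8y - 6)/(3y + 3) + 8/3| < ϵ.
(-8y - 6)/(3y + 3) + 8/3 = (3(-8y - 6) − (-8)(3y + 3)) / (3(3y + 3)) = 6/(3(3y + 3)).
For y > 0 we have 3y + 3 > 3y, so |(-8y - 6)/(3y + 3) + 8/3| = 6/(3(3y + 3)) < 6/(3·3y) = (2/3)/y.
Thus |(-8y - 6)/(3y + 3) + 8/3| < ϵ whenever y > (2/3)/ϵ.
Take N = (2/3)/ϵ. If y > N then |(-8y - 6)/(3y + 3) + 8/3| < (2/3)/y < ϵ.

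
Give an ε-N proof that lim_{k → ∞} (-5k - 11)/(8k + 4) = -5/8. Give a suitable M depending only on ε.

M = (17/16)/ε

Suppose ε > 0. For k ≥ 1, |(-5k - 11)/(8k + 4) + 5/8| = |-68|/(8(8k + 4)) = 68/(8(8k + 4)).
Since 8k + 4 ≥ 8k for k ≥ 1, this is ≤ 68/(8·8k) = (17/16)/k.
So |(-5k - 11)/(8k + 4) + 5/8| < ε whenever k > (17/16)/ε.
Take M = (17/16)/ε. If k > M then |(-5k - 11)/(8k + 4) + 5/8| ≤ (17/16)/k < ε.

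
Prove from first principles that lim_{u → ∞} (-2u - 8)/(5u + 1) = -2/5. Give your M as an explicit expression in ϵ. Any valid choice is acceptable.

M = (38/25)/ϵ

Fix ϵ > 0. We seek M > 0 such that u > M implies |(-2u - 8)/(5u + 1) + 2/5| < ϵ.
(-2u - 8)/(5u + 1) + 2/5 = (5(-2u - 8) − (-2)(5u + 1)) / (5(5u + 1)) = -38/(5(5u + 1)).
For u > 0 we have 5u + 1 > 5u, so |(-2u - 8)/(5u + 1) + 2/5| = 38/(5(5u + 1)) < 38/(5·5u) = (38/25)/u.
Thus |(-2u - 8)/(5u + 1) + 2/5| < ϵ whenever u > (38/25)/ϵ.
Take M = (38/25)/ϵ. If u > M then |(-2u - 8)/(5u + 1) + 2/5| < (38/25)/u < ϵ.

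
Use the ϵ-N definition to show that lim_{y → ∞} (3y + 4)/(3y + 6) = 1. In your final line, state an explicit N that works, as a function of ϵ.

Suppose ϵ > 0. We seek N > 0 such that y > N implies |(3y + 4)/(3y + 6) − 1| < ϵ.
(3y + 4)/(3y + 6) − 1 = (3(3y + 4) − 3(3y + 6)) / (3(3y + 6)) = -6/(3(3y + 6)).
For y > 0 we have 3y + 6 > 3y, so |(3y + 4)/(3y + 6) − 1| = 6/(3(3y + 6)) < 6/(3·3y) = (2/3)/y.
Thus |(3y + 4)/(3y + 6) − 1| < ϵ whenever y > (2/3)/ϵ.
Take N = (2/3)/ϵ. If y > N then |(3y + 4)/(3y + 6) − 1| < (2/3)/y < ϵ.

N = (2/3)/ϵ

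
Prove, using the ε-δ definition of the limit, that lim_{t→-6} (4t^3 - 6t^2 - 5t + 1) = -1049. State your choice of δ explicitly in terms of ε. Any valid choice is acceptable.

Fix ε > 0. We want δ > 0 such that 0 < |t + 6| < δ implies |(4t^3 - 6t^2 - 5t + 1) + 1049| < ε.
(4t^3 - 6t^2 - 5t + 1) + 1049 = 4t^3 - 6t^2 - 5t + 1050 = (t + 6)(4t^2 - 30t + 175).
So |(4t^3 - 6t^2 - 5t + 1) + 1049| = |t + 6|·|4t^2 - 30t + 175|.
Require δ ≤ 1. Then |t + 6| < 1 gives |t| < 7, and by the triangle inequality |4t^2 - 30t + 175| ≤ 4·7^2 + 30·7 + 175 = 581.
Hence |(4t^3 - 6t^2 - 5t + 1) + 1049| ≤ 581|t + 6| < ε provided |t + 6| < ε/581.
Choosing δ = min(1, ε/581) ensures both conditions, hence |(4t^3 - 6t^2 - 5t + 1) + 1049| < ε.

δ = min(1, ε/581)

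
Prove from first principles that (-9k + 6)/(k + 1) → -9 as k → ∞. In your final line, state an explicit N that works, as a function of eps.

N = 15/eps

Let eps > 0 be given. For k ≥ 1, |(-9k + 6)/(k + 1) + 9| = |15|/((k + 1)) = 15/((k + 1)).
Since k + 1 ≥ k for k ≥ 1, this is ≤ 15/(k) = 15/k.
So |(-9k + 6)/(k + 1) + 9| < eps whenever k > 15/eps.
Take N = 15/eps. If k > N then |(-9k + 6)/(k + 1) + 9| ≤ 15/k < eps.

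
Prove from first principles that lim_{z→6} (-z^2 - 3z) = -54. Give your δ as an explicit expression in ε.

δ = min(1, ε/16)

Let ε > 0 be given. We want δ > 0 such that 0 < |z − 6| < δ implies |(-z^2 - 3z) + 54| < ε.
(-z^2 - 3z) + 54 = -z^2 - 3z + 54 = (z − 6)(-z - 9).
So |(-z^2 - 3z) + 54| = |z − 6|·|-z - 9|.
Require δ ≤ 1. Then |z − 6| < 1 gives |z| < 7, and by the triangle inequality |-z - 9| ≤ 7 + 9 = 16.
Hence |(-z^2 - 3z) + 54| ≤ 16|z − 6| < ε provided |z − 6| < ε/16.
Choosing δ = min(1, ε/16) ensures both conditions, hence |(-z^2 - 3z) + 54| < ε.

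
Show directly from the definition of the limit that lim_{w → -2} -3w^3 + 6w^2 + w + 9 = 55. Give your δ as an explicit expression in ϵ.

Suppose ϵ > 0. We want δ > 0 such that 0 < |w + 2| < δ implies |(-3w^3 + 6w^2 + w + 9) − 55| < ϵ.
(-3w^3 + 6w^2 + w + 9) − 55 = -3w^3 + 6w^2 + w - 46 = (w + 2)(-3w^2 + 12w - 23).
So |(-3w^3 + 6w^2 + w + 9) − 55| = |w + 2|·|-3w^2 + 12w - 23|.
Assume first that |w + 2| < 2, so |w| < 4. Then |-3w^2 + 12w - 23| ≤ 3·4^2 + 12·4 + 23 = 119.
Hence |(-3w^3 + 6w^2 + w + 9) − 55| ≤ 119|w + 2| < ϵ provided |w + 2| < ϵ/119.
Take δ = min(2, ϵ/119). Then 0 < |w + 2| < δ gives both |w + 2| < 2 and |w + 2| < ϵ/119, so |(-3w^3 + 6w^2 + w + 9) − 55| < ϵ.

δ = min(2, ϵ/119)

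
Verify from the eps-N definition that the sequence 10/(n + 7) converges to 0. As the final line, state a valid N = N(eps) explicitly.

N = 10/eps

Let eps > 0. For n ≥ 1, |10/(n + 7) − 0| = 10/(n + 7) ≤ 10/n.
We need 10/n < eps, i.e. n > 10/eps.
Take N = 10/eps. If n > N then |10/(n + 7)| ≤ 10/n < eps.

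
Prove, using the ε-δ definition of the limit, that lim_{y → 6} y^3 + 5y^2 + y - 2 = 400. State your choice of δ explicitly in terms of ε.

δ = min(1, ε/193)

Suppose ε > 0. We want δ > 0 such that 0 < |y − 6| < δ implies |(y^3 + 5y^2 + y - 2) − 400| < ε.
(y^3 + 5y^2 + y - 2) − 400 = y^3 + 5y^2 + y - 402 = (y − 6)(y^2 + 11y + 67).
So |(y^3 + 5y^2 + y - 2) − 400| = |y − 6|·|y^2 + 11y + 67|.
Assume first that |y − 6| < 1, so |y| < 7. Then |y^2 + 11y + 67| ≤ 7^2 + 11·7 + 67 = 193.
Hence |(y^3 + 5y^2 + y - 2) − 400| ≤ 193|y − 6| < ε provided |y − 6| < ε/193.
Choosing δ = min(1, ε/193) ensures both conditions, hence |(y^3 + 5y^2 + y - 2) − 400| < ε.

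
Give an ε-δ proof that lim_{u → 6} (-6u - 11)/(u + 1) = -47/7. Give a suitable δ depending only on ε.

δ = min(7/2, (49/10)ε)

Let ε > 0 be given. We want δ > 0 with 0 < |u − 6| < δ ⇒ |(-6u - 11)/(u + 1) + 47/7| < ε.
Combining over a common denominator, (-6u - 11)/(u + 1) + 47/7 = [(-6u - 11)·7 − (-47)·(u + 1)] / [7·(u + 1)] = 5(u − 6) / (7(u + 1)).
So |(-6u - 11)/(u + 1) + 47/7| = 5|u − 6| / (7·|u + 1|).
Require δ ≤ 7/2, so |u + 1| ≥ |7| − |u − 6| > 7 − 7/2 = 7/2.
Hence |(-6u - 11)/(u + 1) + 47/7| < 5|u − 6|/(7·(7/2)) = (10/49)|u − 6|, which is < ε once |u − 6| < (49/10)ε.
Take δ = min(7/2, (49/10)ε). Then 0 < |u − 6| < δ forces both bounds, so |(-6u - 11)/(u + 1) + 47/7| < ε.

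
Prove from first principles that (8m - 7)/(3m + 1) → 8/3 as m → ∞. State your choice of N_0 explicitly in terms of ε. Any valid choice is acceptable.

N_0 = (29/9)/ε

Fix ε > 0. For m ≥ 1, |(8m - 7)/(3m + 1) − (8/3)| = |-29|/(3(3m + 1)) = 29/(3(3m + 1)).
Since 3m + 1 ≥ 3m for m ≥ 1, this is ≤ 29/(3·3m) = (29/9)/m.
So |(8m - 7)/(3m + 1) − (8/3)| < ε whenever m > (29/9)/ε.
Take N_0 = (29/9)/ε. If m > N_0 then |(8m - 7)/(3m + 1) − (8/3)| ≤ (29/9)/m < ε.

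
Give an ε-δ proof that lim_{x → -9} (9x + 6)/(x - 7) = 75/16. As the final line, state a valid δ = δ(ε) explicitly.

Let ε > 0 be given. We want δ > 0 with 0 < |x + 9| < δ ⇒ |(9x + 6)/(x - 7) − (75/16)| < ε.
Combining over a common denominator, (9x + 6)/(x - 7) − (75/16) = [(9x + 6)·(-16) − (-75)·(x - 7)] / [(-16)·(x - 7)] = -69(x + 9) / ((-16)(x - 7)).
So |(9x + 6)/(x - 7) − (75/16)| = 69|x + 9| / (16·|x − 7|).
Require δ ≤ 8, so |x − 7| ≥ |-16| − |x + 9| > 16 − 8 = 8.
Hence |(9x + 6)/(x - 7) − (75/16)| < 69|x + 9|/(16·8) = (69/128)|x + 9|, which is < ε once |x + 9| < (128/69)ε.
Take δ = min(8, (128/69)ε). Then 0 < |x + 9| < δ forces both bounds, so |(9x + 6)/(x - 7) − (75/16)| < ε.

δ = min(8, (128/69)ε)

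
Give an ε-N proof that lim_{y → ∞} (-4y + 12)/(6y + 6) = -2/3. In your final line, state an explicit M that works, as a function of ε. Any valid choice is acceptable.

M = (8/3)/ε

Let ε > 0. We seek M > 0 such that y > M implies |(-4y + 12)/(6y + 6) + 2/3| < ε.
(-4y + 12)/(6y + 6) + 2/3 = (6(-4y + 12) − (-4)(6y + 6)) / (6(6y + 6)) = 96/(6(6y + 6)).
For y > 0 we have 6y + 6 > 6y, so |(-4y + 12)/(6y + 6) + 2/3| = 96/(6(6y + 6)) < 96/(6·6y) = (8/3)/y.
Thus |(-4y + 12)/(6y + 6) + 2/3| < ε whenever y > (8/3)/ε.
Take M = (8/3)/ε. If y > M then |(-4y + 12)/(6y + 6) + 2/3| < (8/3)/y < ε.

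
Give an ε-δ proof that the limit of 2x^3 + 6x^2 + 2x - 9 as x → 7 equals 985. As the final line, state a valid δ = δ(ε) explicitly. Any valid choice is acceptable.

Let ε > 0. We want δ > 0 such that 0 < |x − 7| < δ implies |(2x^3 + 6x^2 + 2x - 9) − 985| < ε.
(2x^3 + 6x^2 + 2x - 9) − 985 = 2x^3 + 6x^2 + 2x - 994 = (x − 7)(2x^2 + 20x + 142).
So |(2x^3 + 6x^2 + 2x - 9) − 985| = |x − 7|·|2x^2 + 20x + 142|.
Assume first that |x − 7| < 2, so |x| < 9. Then |2x^2 + 20x + 142| ≤ 2·9^2 + 20·9 + 142 = 484.
Hence |(2x^3 + 6x^2 + 2x - 9) − 985| ≤ 484|x − 7| < ε provided |x − 7| < ε/484.
Take δ = min(2, ε/484). Then 0 < |x − 7| < δ gives both |x − 7| < 2 and |x − 7| < ε/484, so |(2x^3 + 6x^2 + 2x - 9) − 985| < ε.

δ = min(2, ε/484)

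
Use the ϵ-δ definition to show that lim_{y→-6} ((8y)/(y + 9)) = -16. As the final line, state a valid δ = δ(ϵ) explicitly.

δ = min(3/2, (1/16)ϵ)

Let ϵ > 0 be given. We want δ > 0 with 0 < |y + 6| < δ ⇒ |(8y)/(y + 9) + 16| < ϵ.
Combining over a common denominator, (8y)/(y + 9) + 16 = [(8y)·3 − (-48)·(y + 9)] / [3·(y + 9)] = 72(y + 6) / (3(y + 9)).
So |(8y)/(y + 9) + 16| = 72|y + 6| / (3·|y + 9|).
Restrict δ ≤ 3/2. Then |y + 6| < 3/2 gives |y + 9| = |(y + 6) + 3| ≥ 3 − 3/2 = 3/2.
Hence |(8y)/(y + 9) + 16| < 72|y + 6|/(3·(3/2)) = 16|y + 6|, which is < ϵ once |y + 6| < (1/16)ϵ.
Take δ = min(3/2, (1/16)ϵ). Then 0 < |y + 6| < δ forces both bounds, so |(8y)/(y + 9) + 16| < ϵ.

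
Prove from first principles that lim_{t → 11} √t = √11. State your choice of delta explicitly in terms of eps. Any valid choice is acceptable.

delta = min(11, √11·eps)

Suppose eps > 0. We want delta > 0 such that 0 < |t − 11| < delta implies |√t − √11| < eps.
Rationalise: √t − √11 = (t − 11)/(√t + √11), so |√t − √11| = |t − 11|/(√t + √11).
Restrict delta ≤ 11 so that |t − 11| < 11 forces t > 0, and then √t + √11 > √11.
Hence |√t − √11| < |t − 11|/√11, which is < eps once |t − 11| < √11·eps.
Take delta = min(11, √11·eps). If 0 < |t − 11| < delta then t > 0 and |√t − √11| < |t − 11|/√11 < eps.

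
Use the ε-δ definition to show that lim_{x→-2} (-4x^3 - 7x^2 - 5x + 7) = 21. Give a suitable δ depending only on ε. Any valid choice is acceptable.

δ = min(1, ε/46)

Fix ε > 0. We want δ > 0 such that 0 < |x + 2| < δ implies |(-4x^3 - 7x^2 - 5x + 7) − 21| < ε.
(-4x^3 - 7x^2 - 5x + 7) − 21 = -4x^3 - 7x^2 - 5x - 14 = (x + 2)(-4x^2 + x - 7).
So |(-4x^3 - 7x^2 - 5x + 7) − 21| = |x + 2|·|-4x^2 + x - 7|.
Assume first that |x + 2| < 1, so |x| < 3. Then |-4x^2 + x - 7| ≤ 4·3^2 + 3 + 7 = 46.
Hence |(-4x^3 - 7x^2 - 5x + 7) − 21| ≤ 46|x + 2| < ε provided |x + 2| < ε/46.
Choosing δ = min(1, ε/46) ensures both conditions, hence |(-4x^3 - 7x^2 - 5x + 7) − 21| < ε.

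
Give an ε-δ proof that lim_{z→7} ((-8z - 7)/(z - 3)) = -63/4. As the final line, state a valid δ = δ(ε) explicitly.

Fix ε > 0. We want δ > 0 with 0 < |z − 7| < δ ⇒ |(-8z - 7)/(z - 3) + 63/4| < ε.
Combining over a common denominator, (-8z - 7)/(z - 3) + 63/4 = [(-8z - 7)·4 − (-63)·(z - 3)] / [4·(z - 3)] = 31(z − 7) / (4(z - 3)).
So |(-8z - 7)/(z - 3) + 63/4| = 31|z − 7| / (4·|z − 3|).
Restrict δ ≤ 2. Then |z − 7| < 2 gives |z − 3| = |(z − 7) + 4| ≥ 4 − 2 = 2.
Hence |(-8z - 7)/(z - 3) + 63/4| < 31|z − 7|/(4·2) = (31/8)|z − 7|, which is < ε once |z − 7| < (8/31)ε.
Take δ = min(2, (8/31)ε). Then 0 < |z − 7| < δ forces both bounds, so |(-8z - 7)/(z - 3) + 63/4| < ε.

δ = min(2, (8/31)ε)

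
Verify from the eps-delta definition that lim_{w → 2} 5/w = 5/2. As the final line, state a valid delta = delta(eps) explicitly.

delta = min(1, (2/5)eps)

Let eps > 0 be given. We seek delta > 0 such that 0 < |w − 2| < delta implies |5/w − (5/2)| < eps.
|5/w − (5/2)| = 5·|2 − w|/(2·|w|) = 5|w − 2|/(2|w|).
Require delta ≤ 1 so that |w| > 2 − 1 = 1, hence 2|w| > 2.
Then |5/w − (5/2)| < 5|w − 2|/2, which is < eps when |w − 2| < (2/5)eps.
Take delta = min(1, (2/5)eps). Then 0 < |w − 2| < delta gives both |w − 2| < 1 and |w − 2| < (2/5)eps, so |5/w − (5/2)| < eps.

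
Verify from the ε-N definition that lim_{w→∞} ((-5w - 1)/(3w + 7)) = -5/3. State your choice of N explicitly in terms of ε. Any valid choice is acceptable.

N = (32/9)/ε

Suppose ε > 0. We seek N > 0 such that w > N implies |(-5w - 1)/(3w + 7) + 5/3| < ε.
(-5w - 1)/(3w + 7) + 5/3 = (3(-5w - 1) − (-5)(3w + 7)) / (3(3w + 7)) = 32/(3(3w + 7)).
For w > 0 we have 3w + 7 > 3w, so |(-5w - 1)/(3w + 7) + 5/3| = 32/(3(3w + 7)) < 32/(3·3w) = (32/9)/w.
Thus |(-5w - 1)/(3w + 7) + 5/3| < ε whenever w > (32/9)/ε.
Take N = (32/9)/ε. If w > N then |(-5w - 1)/(3w + 7) + 5/3| < (32/9)/w < ε.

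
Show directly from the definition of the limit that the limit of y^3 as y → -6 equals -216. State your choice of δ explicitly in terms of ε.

δ = min(2, ε/148)

Let ε > 0 be given. We seek δ > 0 with 0 < |y + 6| < δ ⇒ |y^3 + 216| < ε.
Factor: y^3 + 216 = (y + 6)(y^2 - 6y + 36), so |y^3 + 216| = |y + 6|·|y^2 - 6y + 36|.
Restrict δ ≤ 2. Then |y + 6| < 2 gives |y| < 8, so by the triangle inequality |y^2 - 6y + 36| ≤ 8^2 + 6·8 + 36 = 148.
Hence |y^3 + 216| ≤ 148|y + 6|, which is < ε once |y + 6| < ε/148.
Take δ = min(2, ε/148). If 0 < |y + 6| < δ then both bounds hold and |y^3 + 216| ≤ 148|y + 6| < 148·(ε/148) = ε.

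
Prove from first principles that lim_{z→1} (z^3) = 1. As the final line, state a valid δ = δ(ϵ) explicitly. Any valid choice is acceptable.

δ = min(2, ϵ/13)

Suppose ϵ > 0. We seek δ > 0 with 0 < |z − 1| < δ ⇒ |z^3 − 1| < ϵ.
Factor: z^3 − 1 = (z − 1)(z^2 + z + 1), so |z^3 − 1| = |z − 1|·|z^2 + z + 1|.
Impose δ ≤ 2 so that |z| < 3; then |z^2 + z + 1| ≤ 13.
Hence |z^3 − 1| ≤ 13|z − 1|, which is < ϵ once |z − 1| < ϵ/13.
Take δ = min(2, ϵ/13). If 0 < |z − 1| < δ then both bounds hold and |z^3 − 1| ≤ 13|z − 1| < 13·(ϵ/13) = ϵ.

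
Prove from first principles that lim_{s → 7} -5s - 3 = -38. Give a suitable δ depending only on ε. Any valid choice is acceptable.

Let ε > 0. We need δ > 0 so that 0 < |s − 7| < δ implies |(-5s - 3) + 38| < ε.
Since (-5s - 3) + 38 = -5(s − 7), we have |(-5s - 3) + 38| = 5|s − 7|.
Thus it suffices that |s − 7| < ε/5.
Take δ = ε/5. If 0 < |s − 7| < δ then |(-5s - 3) + 38| = 5|s − 7| < 5·(ε/5) = ε.

δ = ε/5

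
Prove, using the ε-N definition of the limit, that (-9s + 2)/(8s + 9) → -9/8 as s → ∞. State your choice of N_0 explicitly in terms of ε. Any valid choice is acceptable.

N_0 = (97/64)/ε

Let ε > 0 be given. We seek N_0 > 0 such that s > N_0 implies |(-9s + 2)/(8s + 9) + 9/8| < ε.
(-9s + 2)/(8s + 9) + 9/8 = (8(-9s + 2) − (-9)(8s + 9)) / (8(8s + 9)) = 97/(8(8s + 9)).
For s > 0 we have 8s + 9 > 8s, so |(-9s + 2)/(8s + 9) + 9/8| = 97/(8(8s + 9)) < 97/(8·8s) = (97/64)/s.
Thus |(-9s + 2)/(8s + 9) + 9/8| < ε whenever s > (97/64)/ε.
Take N_0 = (97/64)/ε. If s > N_0 then |(-9s + 2)/(8s + 9) + 9/8| < (97/64)/s < ε.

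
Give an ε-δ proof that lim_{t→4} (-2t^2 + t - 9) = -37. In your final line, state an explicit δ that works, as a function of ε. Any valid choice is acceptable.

Fix ε > 0. We want δ > 0 such that 0 < |t − 4| < δ implies |(-2t^2 + t - 9) + 37| < ε.
(-2t^2 + t - 9) + 37 = -2t^2 + t + 28 = (t − 4)(-2t - 7).
So |(-2t^2 + t - 9) + 37| = |t − 4|·|-2t - 7|.
Assume first that |t − 4| < 1, so |t| < 5. Then |-2t - 7| ≤ 2·5 + 7 = 17.
Hence |(-2t^2 + t - 9) + 37| ≤ 17|t − 4| < ε provided |t − 4| < ε/17.
Take δ = min(1, ε/17). Then 0 < |t − 4| < δ gives both |t − 4| < 1 and |t − 4| < ε/17, so |(-2t^2 + t - 9) + 37| < ε.

δ = min(1, ε/17)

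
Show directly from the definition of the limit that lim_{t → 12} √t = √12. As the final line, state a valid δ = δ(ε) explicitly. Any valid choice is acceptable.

Suppose ε > 0. We want δ > 0 such that 0 < |t − 12| < δ implies |√t − √12| < ε.
Rationalise: √t − √12 = (t − 12)/(√t + √12), so |√t − √12| = |t − 12|/(√t + √12).
Restrict δ ≤ 12 so that |t − 12| < 12 forces t > 0, and then √t + √12 > √12.
Hence |√t − √12| < |t − 12|/√12, which is < ε once |t − 12| < √12·ε.
Take δ = min(12, √12·ε). If 0 < |t − 12| < δ then t > 0 and |√t − √12| < |t − 12|/√12 < ε.

δ = min(12, √12·ε)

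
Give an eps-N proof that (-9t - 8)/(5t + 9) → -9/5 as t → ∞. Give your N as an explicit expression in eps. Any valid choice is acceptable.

N = (41/25)/eps

Let eps > 0 be given. We seek N > 0 such that t > N implies |(-9t - 8)/(5t + 9) + 9/5| < eps.
(-9t - 8)/(5t + 9) + 9/5 = (5(-9t - 8) − (-9)(5t + 9)) / (5(5t + 9)) = 41/(5(5t + 9)).
For t > 0 we have 5t + 9 > 5t, so |(-9t - 8)/(5t + 9) + 9/5| = 41/(5(5t + 9)) < 41/(5·5t) = (41/25)/t.
Thus |(-9t - 8)/(5t + 9) + 9/5| < eps whenever t > (41/25)/eps.
Take N = (41/25)/eps. If t > N then |(-9t - 8)/(5t + 9) + 9/5| < (41/25)/t < eps.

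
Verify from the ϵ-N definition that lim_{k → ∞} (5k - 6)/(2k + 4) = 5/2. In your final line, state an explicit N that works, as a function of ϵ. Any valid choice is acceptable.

N = 8/ϵ

Fix ϵ > 0. For k ≥ 1, |(5k - 6)/(2k + 4) − (5/2)| = |-32|/(2(2k + 4)) = 32/(2(2k + 4)).
Since 2k + 4 ≥ 2k for k ≥ 1, this is ≤ 32/(2·2k) = 8/k.
So |(5k - 6)/(2k + 4) − (5/2)| < ϵ whenever k > 8/ϵ.
Take N = 8/ϵ. If k > N then |(5k - 6)/(2k + 4) − (5/2)| ≤ 8/k < ϵ.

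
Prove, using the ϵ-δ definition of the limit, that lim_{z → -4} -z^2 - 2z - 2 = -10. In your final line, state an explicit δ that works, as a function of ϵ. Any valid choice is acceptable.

Suppose ϵ > 0. We want δ > 0 such that 0 < |z + 4| < δ implies |(-z^2 - 2z - 2) + 10| < ϵ.
(-z^2 - 2z - 2) + 10 = -z^2 - 2z + 8 = (z + 4)(-z + 2).
So |(-z^2 - 2z - 2) + 10| = |z + 4|·|-z + 2|.
Assume first that |z + 4| < 2, so |z| < 6. Then |-z + 2| ≤ 6 + 2 = 8.
Hence |(-z^2 - 2z - 2) + 10| ≤ 8|z + 4| < ϵ provided |z + 4| < ϵ/8.
Take δ = min(2, ϵ/8). Then 0 < |z + 4| < δ gives both |z + 4| < 2 and |z + 4| < ϵ/8, so |(-z^2 - 2z - 2) + 10| < ϵ.

δ = min(2, ϵ/8)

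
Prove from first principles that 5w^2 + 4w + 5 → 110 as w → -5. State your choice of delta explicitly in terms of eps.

delta = min(1, eps/51)

Let eps > 0. We want delta > 0 such that 0 < |w + 5| < delta implies |(5w^2 + 4w + 5) − 110| < eps.
(5w^2 + 4w + 5) − 110 = 5w^2 + 4w - 105 = (w + 5)(5w - 21).
So |(5w^2 + 4w + 5) − 110| = |w + 5|·|5w - 21|.
Assume first that |w + 5| < 1, so |w| < 6. Then |5w - 21| ≤ 5·6 + 21 = 51.
Hence |(5w^2 + 4w + 5) − 110| ≤ 51|w + 5| < eps provided |w + 5| < eps/51.
Take delta = min(1, eps/51). Then 0 < |w + 5| < delta gives both |w + 5| < 1 and |w + 5| < eps/51, so |(5w^2 + 4w + 5) − 110| < eps.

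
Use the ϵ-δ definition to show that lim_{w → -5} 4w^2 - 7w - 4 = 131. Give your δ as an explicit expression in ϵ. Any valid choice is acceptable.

Let ϵ > 0 be given. We want δ > 0 such that 0 < |w + 5| < δ implies |(4w^2 - 7w - 4) − 131| < ϵ.
(4w^2 - 7w - 4) − 131 = 4w^2 - 7w - 135 = (w + 5)(4w - 27).
So |(4w^2 - 7w - 4) − 131| = |w + 5|·|4w - 27|.
Require δ ≤ 1. Then |w + 5| < 1 gives |w| < 6, and by the triangle inequality |4w - 27| ≤ 4·6 + 27 = 51.
Hence |(4w^2 - 7w - 4) − 131| ≤ 51|w + 5| < ϵ provided |w + 5| < ϵ/51.
Choosing δ = min(1, ϵ/51) ensures both conditions, hence |(4w^2 - 7w - 4) − 131| < ϵ.

δ = min(1, ϵ/51)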